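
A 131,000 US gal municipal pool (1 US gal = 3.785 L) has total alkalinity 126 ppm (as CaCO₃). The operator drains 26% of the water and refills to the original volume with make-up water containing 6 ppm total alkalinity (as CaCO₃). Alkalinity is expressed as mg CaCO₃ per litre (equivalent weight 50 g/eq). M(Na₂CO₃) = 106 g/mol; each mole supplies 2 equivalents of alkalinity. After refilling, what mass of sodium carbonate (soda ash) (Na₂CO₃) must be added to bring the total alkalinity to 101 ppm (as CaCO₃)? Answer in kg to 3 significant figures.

3.26 kg

Volume: 131,000 US gal × 3.785 L/gal = 495,835 L.
After draining 26% and refilling: 126 × 0.74 + 6 × 0.26 = 94.8 ppm.
Deficit to target: 101 − 94.8 = 6.2 mg/L.
As CaCO₃: 6.2 mg/L × 495,835 L = 3074 g; ÷ 50 g/eq ÷ 2 = 30.74 mol Na₂CO₃.
Mass: 30.74 × 106 = 3259 g.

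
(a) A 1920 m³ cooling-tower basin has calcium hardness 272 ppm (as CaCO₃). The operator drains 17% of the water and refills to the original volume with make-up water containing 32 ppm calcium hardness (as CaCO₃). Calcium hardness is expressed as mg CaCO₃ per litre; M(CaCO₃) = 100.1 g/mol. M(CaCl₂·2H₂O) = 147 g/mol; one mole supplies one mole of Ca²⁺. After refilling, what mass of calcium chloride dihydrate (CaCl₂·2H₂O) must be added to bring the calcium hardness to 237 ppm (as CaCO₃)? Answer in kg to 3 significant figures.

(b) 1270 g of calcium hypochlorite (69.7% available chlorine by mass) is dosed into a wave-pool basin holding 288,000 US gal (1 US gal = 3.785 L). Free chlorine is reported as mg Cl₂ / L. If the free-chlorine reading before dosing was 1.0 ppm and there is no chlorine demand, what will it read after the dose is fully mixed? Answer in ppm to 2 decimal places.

(a) 16.4 kg; (b) 1.81 ppm

(a) Volume: 1920 m³ = 1,920,000 L.
(a) After draining 17% and refilling: 272 × 0.83 + 32 × 0.17 = 231.2 ppm.
(a) Deficit to target: 237 − 231.2 = 5.8 mg/L.
(a) As CaCO₃: 5.8 mg/L × 1,920,000 L = 11,140 g; ÷ 100.1 = 111.2 mol Ca²⁺.
(a) Mass: 111.2 × 147 = 16,350 g.

(b) Volume: 288,000 US gal × 3.785 L/gal = 1,090,080 L.
(b) Available chlorine delivered: 1270 g × 0.697 = 885.2 g as Cl₂.
(b) Concentration rise: 885.2 g / 1,090,080 L = 0.812 mg/L = 0.81 ppm.
(b) Final FC: 1.0 + 0.81 = 1.81 ppm.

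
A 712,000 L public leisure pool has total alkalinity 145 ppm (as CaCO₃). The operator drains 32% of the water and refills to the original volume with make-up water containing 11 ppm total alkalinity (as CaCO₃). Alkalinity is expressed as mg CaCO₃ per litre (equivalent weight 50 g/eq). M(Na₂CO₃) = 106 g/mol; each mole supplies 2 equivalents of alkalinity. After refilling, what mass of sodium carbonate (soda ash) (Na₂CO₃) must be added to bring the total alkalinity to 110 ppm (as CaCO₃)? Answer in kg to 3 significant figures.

5.95 kg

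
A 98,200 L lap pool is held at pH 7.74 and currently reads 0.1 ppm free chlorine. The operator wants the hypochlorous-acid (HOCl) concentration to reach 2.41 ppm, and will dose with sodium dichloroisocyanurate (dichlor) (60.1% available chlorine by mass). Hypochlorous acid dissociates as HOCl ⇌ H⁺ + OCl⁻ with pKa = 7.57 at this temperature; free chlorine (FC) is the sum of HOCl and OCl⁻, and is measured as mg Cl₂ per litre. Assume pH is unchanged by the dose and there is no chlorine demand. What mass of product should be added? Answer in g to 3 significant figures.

960 g

[OCl⁻]/[HOCl] = 10^(pH − pKa) = 10^(7.74 − 7.57) = 1.479; fraction as HOCl = 1/(1 + 1.479) = 0.4034.
Free chlorine required for 2.41 ppm HOCl: 2.41 / 0.4034 = 5.975 ppm.
FC to add: 5.975 − 0.1 = 5.875 mg/L as Cl₂.
Cl₂ equivalent: 5.875 mg/L × 98,200 L = 576.9 g.
Product at 60.1% available Cl: 576.9 / 0.601 = 959.9 g.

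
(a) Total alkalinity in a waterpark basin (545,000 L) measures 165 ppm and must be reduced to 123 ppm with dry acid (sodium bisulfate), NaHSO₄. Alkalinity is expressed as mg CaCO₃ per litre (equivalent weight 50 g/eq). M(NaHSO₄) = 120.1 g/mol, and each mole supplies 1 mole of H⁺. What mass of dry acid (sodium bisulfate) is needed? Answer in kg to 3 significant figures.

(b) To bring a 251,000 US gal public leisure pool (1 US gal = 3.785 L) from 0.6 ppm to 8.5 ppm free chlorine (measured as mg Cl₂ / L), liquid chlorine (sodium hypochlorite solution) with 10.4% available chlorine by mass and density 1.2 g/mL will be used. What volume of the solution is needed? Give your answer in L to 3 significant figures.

(a) 55.0 kg; (b) 60.1 L

(a) Alkalinity to neutralize: (165 − 123) = 42 mg/L as CaCO₃ × 545,000 L = 22,890 g as CaCO₃.
(a) Equivalents of H⁺ required: 22,890 ÷ 50 g/eq = 457.8 eq = 457.8 mol NaHSO₄.
(a) Mass of NaHSO₄: 457.8 × 120.1 = 54,980 g.

(b) Volume: 251,000 US gal × 3.785 L/gal = 950,035 L.
(b) Chlorine deficit: 8.5 − 0.6 = 7.9 ppm = 7.9 mg/L as Cl₂.
(b) Cl₂ equivalent needed: 7.9 mg/L × 950,035 L = 7,505,000 mg = 7505 g.
(b) Product at 10.4% available chlorine: 7505 / 0.104 = 72,170 g.
(b) Volume at density 1.2 g/mL: 72,170 g ÷ 1.2 g/mL = 60,140 mL.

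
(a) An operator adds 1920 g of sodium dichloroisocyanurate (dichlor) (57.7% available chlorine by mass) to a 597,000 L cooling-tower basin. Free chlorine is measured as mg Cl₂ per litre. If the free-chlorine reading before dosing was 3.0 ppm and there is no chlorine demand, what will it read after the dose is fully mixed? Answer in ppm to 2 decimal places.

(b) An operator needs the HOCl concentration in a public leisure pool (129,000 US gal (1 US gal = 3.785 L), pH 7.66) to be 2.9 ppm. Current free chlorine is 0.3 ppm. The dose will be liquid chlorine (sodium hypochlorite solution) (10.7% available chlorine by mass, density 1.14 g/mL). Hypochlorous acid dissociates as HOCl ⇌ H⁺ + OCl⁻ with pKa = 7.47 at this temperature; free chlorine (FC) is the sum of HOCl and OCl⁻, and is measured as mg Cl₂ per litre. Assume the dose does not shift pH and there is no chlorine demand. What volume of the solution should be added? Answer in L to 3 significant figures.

(a) Available chlorine delivered: 1920 g × 0.577 = 1108 g as Cl₂.
(a) Concentration rise: 1108 g / 597,000 L = 1.856 mg/L = 1.86 ppm.
(a) Final FC: 3.0 + 1.86 = 4.86 ppm.

(b) Volume: 129,000 US gal × 3.785 L/gal = 488,265 L.
(b) [OCl⁻]/[HOCl] = 10^(pH − pKa) = 10^(7.66 − 7.47) = 1.549; fraction as HOCl = 1/(1 + 1.549) = 0.3923.
(b) Free chlorine required for 2.9 ppm HOCl: 2.9 / 0.3923 = 7.392 ppm.
(b) FC to add: 7.392 − 0.3 = 7.092 mg/L as Cl₂.
(b) Cl₂ equivalent: 7.092 mg/L × 488,265 L = 3463 g.
(b) Product at 10.7% available Cl: 3463 / 0.107 = 32,360 g.
(b) Volume: 32,360 g ÷ 1.14 g/mL = 28,390 mL.

(a) 4.86 ppm; (b) 28.4 L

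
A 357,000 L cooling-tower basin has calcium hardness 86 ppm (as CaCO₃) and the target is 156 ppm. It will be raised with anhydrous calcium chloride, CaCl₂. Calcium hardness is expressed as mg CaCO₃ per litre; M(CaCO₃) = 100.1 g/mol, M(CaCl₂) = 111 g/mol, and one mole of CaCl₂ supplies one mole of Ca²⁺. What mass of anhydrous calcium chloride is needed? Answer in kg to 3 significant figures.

27.7 kg

Hardness to add: (156 − 86) = 70 mg/L as CaCO₃ × 357,000 L = 24,990 g as CaCO₃.
Moles of Ca²⁺ (1 mol Ca²⁺ ≡ 1 mol CaCO₃): 24,990 / 100.1 g/mol = 249.7 mol.
Mass of CaCl₂: 249.7 × 111 = 27,710 g.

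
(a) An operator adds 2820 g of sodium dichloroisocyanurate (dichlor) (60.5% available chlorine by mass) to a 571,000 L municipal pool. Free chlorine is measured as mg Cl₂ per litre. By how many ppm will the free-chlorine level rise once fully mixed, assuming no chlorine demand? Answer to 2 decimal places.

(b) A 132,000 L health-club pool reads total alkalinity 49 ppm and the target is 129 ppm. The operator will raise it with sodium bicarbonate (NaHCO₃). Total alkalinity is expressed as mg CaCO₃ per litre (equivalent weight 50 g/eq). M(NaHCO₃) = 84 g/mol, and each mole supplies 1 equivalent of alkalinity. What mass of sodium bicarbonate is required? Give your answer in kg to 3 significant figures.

(a) Available chlorine delivered: 2820 g × 0.605 = 1706 g as Cl₂.
(a) Concentration rise: 1706 g / 571,000 L = 2.988 mg/L = 2.99 ppm.

(b) Alkalinity to add: (129 − 49) = 80 mg/L as CaCO₃ × 132,000 L = 10,560 g as CaCO₃.
(b) Equivalents: 10,560 g ÷ 50 g/eq = 211.2 eq.
(b) NaHCO₃ supplies 1 eq per mole → 211.2 mol.
(b) Mass: 211.2 mol × 84 g/mol = 17,740 g.

(a) 2.99 ppm; (b) 17.7 kg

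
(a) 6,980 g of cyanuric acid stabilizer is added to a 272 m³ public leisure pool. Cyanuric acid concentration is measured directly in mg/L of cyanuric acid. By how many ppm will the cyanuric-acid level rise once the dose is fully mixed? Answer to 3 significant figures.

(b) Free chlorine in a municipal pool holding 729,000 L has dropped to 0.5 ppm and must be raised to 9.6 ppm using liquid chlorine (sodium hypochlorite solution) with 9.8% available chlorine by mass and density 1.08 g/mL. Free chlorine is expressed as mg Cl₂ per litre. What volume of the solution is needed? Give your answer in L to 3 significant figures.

(a) Volume: 272 m³ = 272,000 L.
(a) Rise: 6,980 g / 272,000 L × 1000 = 25.66 mg/L.

(b) Chlorine deficit: 9.6 − 0.5 = 9.1 ppm = 9.1 mg/L as Cl₂.
(b) Cl₂ equivalent needed: 9.1 mg/L × 729,000 L = 6,634,000 mg = 6634 g.
(b) Product at 9.8% available chlorine: 6634 / 0.098 = 67,690 g.
(b) Volume at density 1.08 g/mL: 67,690 g ÷ 1.08 g/mL = 62,680 mL.

(a) 25.7 ppm; (b) 62.7 L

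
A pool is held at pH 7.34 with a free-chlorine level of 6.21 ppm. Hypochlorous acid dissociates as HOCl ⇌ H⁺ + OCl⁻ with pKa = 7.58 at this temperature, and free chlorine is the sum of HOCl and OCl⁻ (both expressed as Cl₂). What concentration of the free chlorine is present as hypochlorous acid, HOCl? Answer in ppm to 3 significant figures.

[OCl⁻]/[HOCl] = 10^(pH − pKa) = 10^(7.34 − 7.58) = 10^-0.24 = 0.5754.
Fraction as HOCl = 1 / (1 + 0.5754) = 0.6347.
HOCl = 0.6347 × 6.21 ppm = 3.942 ppm.

3.94 ppm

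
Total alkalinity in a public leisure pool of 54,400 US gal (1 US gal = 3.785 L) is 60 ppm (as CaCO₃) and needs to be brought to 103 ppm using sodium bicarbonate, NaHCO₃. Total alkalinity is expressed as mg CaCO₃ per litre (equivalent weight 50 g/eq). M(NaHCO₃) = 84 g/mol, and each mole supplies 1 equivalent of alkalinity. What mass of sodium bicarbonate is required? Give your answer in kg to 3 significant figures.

14.9 kg

Volume: 54,400 US gal × 3.785 L/gal = 205,904 L.
Alkalinity to add: (103 − 60) = 43 mg/L as CaCO₃ × 205,904 L = 8854 g as CaCO₃.
Equivalents: 8854 g ÷ 50 g/eq = 177.1 eq.
NaHCO₃ supplies 1 eq per mole → 177.1 mol.
Mass: 177.1 mol × 84 g/mol = 14,870 g.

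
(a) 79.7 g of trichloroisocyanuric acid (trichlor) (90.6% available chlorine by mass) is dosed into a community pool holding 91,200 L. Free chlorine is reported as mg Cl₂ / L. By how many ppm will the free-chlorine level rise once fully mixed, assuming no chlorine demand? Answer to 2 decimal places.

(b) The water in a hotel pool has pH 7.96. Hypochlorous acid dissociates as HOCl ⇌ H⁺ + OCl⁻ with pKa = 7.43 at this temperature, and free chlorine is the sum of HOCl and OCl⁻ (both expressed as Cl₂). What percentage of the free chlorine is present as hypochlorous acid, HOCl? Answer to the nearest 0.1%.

(a) 0.79 ppm; (b) 22.8%

(a) Available chlorine delivered: 79.7 g × 0.906 = 72.21 g as Cl₂.
(a) Concentration rise: 72.21 g / 91,200 L = 0.7918 mg/L = 0.79 ppm.

(b) [OCl⁻]/[HOCl] = 10^(pH − pKa) = 10^(7.96 − 7.43) = 10^0.53 = 3.388.
(b) Fraction as HOCl = 1 / (1 + 3.388) = 0.2279.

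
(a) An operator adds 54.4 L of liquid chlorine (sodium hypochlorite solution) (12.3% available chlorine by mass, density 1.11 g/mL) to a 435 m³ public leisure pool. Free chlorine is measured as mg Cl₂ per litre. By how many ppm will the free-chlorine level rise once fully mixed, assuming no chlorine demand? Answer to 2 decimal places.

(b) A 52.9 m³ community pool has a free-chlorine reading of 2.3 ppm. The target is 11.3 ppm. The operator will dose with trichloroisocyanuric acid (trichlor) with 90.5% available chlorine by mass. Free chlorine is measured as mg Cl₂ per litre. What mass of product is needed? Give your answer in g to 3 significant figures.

(a) 17.07 ppm; (b) 526 g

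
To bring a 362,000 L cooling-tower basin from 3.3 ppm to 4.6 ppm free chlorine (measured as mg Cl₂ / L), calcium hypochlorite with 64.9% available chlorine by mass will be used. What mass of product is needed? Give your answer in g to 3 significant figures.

725 g

Chlorine deficit: 4.6 − 3.3 = 1.3 ppm = 1.3 mg/L as Cl₂.
Cl₂ equivalent needed: 1.3 mg/L × 362,000 L = 470,600 mg = 470.6 g.
Product at 64.9% available chlorine: 470.6 / 0.649 = 725.1 g.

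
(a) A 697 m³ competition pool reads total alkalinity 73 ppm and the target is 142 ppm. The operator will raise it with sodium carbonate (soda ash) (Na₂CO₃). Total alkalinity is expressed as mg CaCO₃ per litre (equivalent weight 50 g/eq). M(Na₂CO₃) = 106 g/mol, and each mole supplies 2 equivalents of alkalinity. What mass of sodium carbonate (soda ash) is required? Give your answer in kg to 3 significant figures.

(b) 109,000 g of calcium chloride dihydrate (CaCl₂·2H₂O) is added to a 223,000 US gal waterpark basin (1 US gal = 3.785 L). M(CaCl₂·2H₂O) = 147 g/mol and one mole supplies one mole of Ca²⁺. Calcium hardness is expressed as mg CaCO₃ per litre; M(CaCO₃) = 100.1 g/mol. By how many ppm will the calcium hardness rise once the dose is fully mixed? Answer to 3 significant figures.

(a) Volume: 697 m³ = 697,000 L.
(a) Alkalinity to add: (142 − 73) = 69 mg/L as CaCO₃ × 697,000 L = 48,090 g as CaCO₃.
(a) Equivalents: 48,090 g ÷ 50 g/eq = 961.9 eq.
(a) Each mole of Na₂CO₃ supplies 2 eq, so 961.9 / 2 = 480.9 mol.
(a) Mass: 480.9 mol × 106 g/mol = 50,980 g.

(b) Volume: 223,000 US gal × 3.785 L/gal = 844,055 L.
(b) Moles of Ca²⁺: 109,000 g ÷ 147 g/mol = 741.5 mol.
(b) As CaCO₃: 741.5 mol × 100.1 g/mol = 74,220 g.
(b) Rise: 74,220 g / 844,055 L × 1000 = 87.94 mg/L.

(a) 51.0 kg; (b) 87.9 ppm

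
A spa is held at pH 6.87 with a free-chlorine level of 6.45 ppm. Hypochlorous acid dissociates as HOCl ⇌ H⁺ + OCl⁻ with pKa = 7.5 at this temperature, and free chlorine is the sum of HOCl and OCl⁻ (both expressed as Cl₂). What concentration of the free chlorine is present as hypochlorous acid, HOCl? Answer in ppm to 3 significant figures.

5.23 ppm

[OCl⁻]/[HOCl] = 10^(pH − pKa) = 10^(6.87 − 7.5) = 10^-0.63 = 0.2344.
Fraction as HOCl = 1 / (1 + 0.2344) = 0.8101.
HOCl = 0.8101 × 6.45 ppm = 5.225 ppm.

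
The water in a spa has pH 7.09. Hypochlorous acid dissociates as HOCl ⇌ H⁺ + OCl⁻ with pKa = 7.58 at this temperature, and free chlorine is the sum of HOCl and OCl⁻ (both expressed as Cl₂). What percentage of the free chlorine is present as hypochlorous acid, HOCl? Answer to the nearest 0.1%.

[OCl⁻]/[HOCl] = 10^(pH − pKa) = 10^(7.09 − 7.58) = 10^-0.49 = 0.3236.
Fraction as HOCl = 1 / (1 + 0.3236) = 0.7555.

75.6%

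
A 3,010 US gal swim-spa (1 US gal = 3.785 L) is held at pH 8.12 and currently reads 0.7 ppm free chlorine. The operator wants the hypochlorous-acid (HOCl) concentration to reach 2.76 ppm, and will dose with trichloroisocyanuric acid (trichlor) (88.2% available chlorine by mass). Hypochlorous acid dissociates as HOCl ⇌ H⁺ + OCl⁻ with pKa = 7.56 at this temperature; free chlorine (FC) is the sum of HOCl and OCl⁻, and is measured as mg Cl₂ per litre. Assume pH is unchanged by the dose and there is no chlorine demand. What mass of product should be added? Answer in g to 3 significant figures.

Volume: 3,010 US gal × 3.785 L/gal = 11,393 L.
[OCl⁻]/[HOCl] = 10^(pH − pKa) = 10^(8.12 − 7.56) = 3.631; fraction as HOCl = 1/(1 + 3.631) = 0.2159.
Free chlorine required for 2.76 ppm HOCl: 2.76 / 0.2159 = 12.78 ppm.
FC to add: 12.78 − 0.7 = 12.08 mg/L as Cl₂.
Cl₂ equivalent: 12.08 mg/L × 11,393 L = 137.6 g.
Product at 88.2% available Cl: 137.6 / 0.882 = 156.1 g.

156 g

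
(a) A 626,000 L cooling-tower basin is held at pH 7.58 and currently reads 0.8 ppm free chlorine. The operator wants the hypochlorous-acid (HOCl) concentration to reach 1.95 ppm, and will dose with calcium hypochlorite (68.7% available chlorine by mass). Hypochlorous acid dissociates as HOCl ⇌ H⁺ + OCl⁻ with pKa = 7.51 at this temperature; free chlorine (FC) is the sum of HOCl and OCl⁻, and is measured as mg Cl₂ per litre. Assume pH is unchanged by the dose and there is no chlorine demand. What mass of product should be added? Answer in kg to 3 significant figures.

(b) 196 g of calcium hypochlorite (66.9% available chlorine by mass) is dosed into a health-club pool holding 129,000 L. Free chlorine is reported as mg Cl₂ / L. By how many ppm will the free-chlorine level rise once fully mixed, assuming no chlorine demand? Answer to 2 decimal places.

(a) 3.14 kg; (b) 1.02 ppm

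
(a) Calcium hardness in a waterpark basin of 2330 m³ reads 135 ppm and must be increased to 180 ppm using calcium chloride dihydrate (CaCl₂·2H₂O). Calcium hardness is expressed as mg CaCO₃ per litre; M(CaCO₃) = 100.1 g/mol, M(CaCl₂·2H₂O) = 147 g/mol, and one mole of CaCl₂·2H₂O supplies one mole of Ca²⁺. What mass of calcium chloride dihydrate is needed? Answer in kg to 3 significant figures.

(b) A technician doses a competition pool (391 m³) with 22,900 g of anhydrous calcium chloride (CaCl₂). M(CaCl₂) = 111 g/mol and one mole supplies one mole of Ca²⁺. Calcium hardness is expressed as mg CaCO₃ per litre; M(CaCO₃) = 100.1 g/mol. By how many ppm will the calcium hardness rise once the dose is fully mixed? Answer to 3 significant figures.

(a) Volume: 2330 m³ = 2,330,000 L.
(a) Hardness to add: (180 − 135) = 45 mg/L as CaCO₃ × 2,330,000 L = 104,800 g as CaCO₃.
(a) Moles of Ca²⁺ (1 mol Ca²⁺ ≡ 1 mol CaCO₃): 104,800 / 100.1 g/mol = 1047 mol.
(a) Mass of CaCl₂·2H₂O: 1047 × 147 = 154,000 g.

(b) Volume: 391 m³ = 391,000 L.
(b) Moles of Ca²⁺: 22,900 g ÷ 111 g/mol = 206.3 mol.
(b) As CaCO₃: 206.3 mol × 100.1 g/mol = 20,650 g.
(b) Rise: 20,650 g / 391,000 L × 1000 = 52.82 mg/L.

(a) 154 kg; (b) 52.8 ppm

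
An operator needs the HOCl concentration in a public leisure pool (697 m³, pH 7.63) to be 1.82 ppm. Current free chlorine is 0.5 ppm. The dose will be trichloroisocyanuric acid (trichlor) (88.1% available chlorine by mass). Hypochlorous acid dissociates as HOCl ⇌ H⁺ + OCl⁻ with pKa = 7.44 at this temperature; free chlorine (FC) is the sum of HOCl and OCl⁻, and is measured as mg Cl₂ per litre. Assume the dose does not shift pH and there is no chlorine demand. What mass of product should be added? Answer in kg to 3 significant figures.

3.27 kg

Volume: 697 m³ = 697,000 L.
[OCl⁻]/[HOCl] = 10^(pH − pKa) = 10^(7.63 − 7.44) = 1.549; fraction as HOCl = 1/(1 + 1.549) = 0.3923.
Free chlorine required for 1.82 ppm HOCl: 1.82 / 0.3923 = 4.639 ppm.
FC to add: 4.639 − 0.5 = 4.139 mg/L as Cl₂.
Cl₂ equivalent: 4.139 mg/L × 697,000 L = 2885 g.
Product at 88.1% available Cl: 2885 / 0.881 = 3274 g.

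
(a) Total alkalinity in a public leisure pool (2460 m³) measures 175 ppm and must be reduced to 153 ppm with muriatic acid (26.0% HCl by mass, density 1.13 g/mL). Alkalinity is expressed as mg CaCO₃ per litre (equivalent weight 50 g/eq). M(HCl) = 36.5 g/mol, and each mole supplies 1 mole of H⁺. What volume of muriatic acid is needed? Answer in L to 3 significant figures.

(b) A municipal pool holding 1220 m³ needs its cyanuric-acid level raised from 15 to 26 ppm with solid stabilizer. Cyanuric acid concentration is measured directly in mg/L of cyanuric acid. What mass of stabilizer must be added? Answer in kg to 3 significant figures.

(a) Volume: 2460 m³ = 2,460,000 L.
(a) Alkalinity to neutralize: (175 − 153) = 22 mg/L as CaCO₃ × 2,460,000 L = 54,120 g as CaCO₃.
(a) Equivalents of H⁺ required: 54,120 ÷ 50 g/eq = 1082 eq = 1082 mol HCl.
(a) Mass of HCl: 1082 × 36.5 = 39,510 g.
(a) Mass of 26.0% solution: 39,510 / 0.26 = 152,000 g.
(a) Volume: 152,000 g ÷ 1.13 g/mL = 134,500 mL.

(b) Volume: 1220 m³ = 1,220,000 L.
(b) CYA to add: (26 − 15) = 11 mg/L × 1,220,000 L = 13,420 g cyanuric acid.

(a) 134 L; (b) 13.4 kg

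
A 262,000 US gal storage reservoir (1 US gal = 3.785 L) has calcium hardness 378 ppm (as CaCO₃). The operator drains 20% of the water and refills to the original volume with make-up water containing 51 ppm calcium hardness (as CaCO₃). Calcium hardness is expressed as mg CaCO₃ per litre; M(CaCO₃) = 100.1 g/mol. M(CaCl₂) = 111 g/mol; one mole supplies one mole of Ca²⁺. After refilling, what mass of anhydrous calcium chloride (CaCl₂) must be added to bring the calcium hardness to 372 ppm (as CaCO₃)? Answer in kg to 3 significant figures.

65.3 kg

Volume: 262,000 US gal × 3.785 L/gal = 991,670 L.
After draining 20% and refilling: 378 × 0.80 + 51 × 0.20 = 312.6 ppm.
Deficit to target: 372 − 312.6 = 59.4 mg/L.
As CaCO₃: 59.4 mg/L × 991,670 L = 58,910 g; ÷ 100.1 = 588.5 mol Ca²⁺.
Mass: 588.5 × 111 = 65,320 g.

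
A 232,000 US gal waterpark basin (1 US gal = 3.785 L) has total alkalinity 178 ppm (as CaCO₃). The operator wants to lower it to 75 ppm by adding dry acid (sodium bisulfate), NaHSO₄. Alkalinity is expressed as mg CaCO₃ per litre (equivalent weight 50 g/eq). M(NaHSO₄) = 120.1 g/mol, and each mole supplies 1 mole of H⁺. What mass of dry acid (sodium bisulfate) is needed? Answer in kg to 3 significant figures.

217 kg

Volume: 232,000 US gal × 3.785 L/gal = 878,120 L.
Alkalinity to neutralize: (178 − 75) = 103 mg/L as CaCO₃ × 878,120 L = 90,450 g as CaCO₃.
Equivalents of H⁺ required: 90,450 ÷ 50 g/eq = 1809 eq = 1809 mol NaHSO₄.
Mass of NaHSO₄: 1809 × 120.1 = 217,300 g.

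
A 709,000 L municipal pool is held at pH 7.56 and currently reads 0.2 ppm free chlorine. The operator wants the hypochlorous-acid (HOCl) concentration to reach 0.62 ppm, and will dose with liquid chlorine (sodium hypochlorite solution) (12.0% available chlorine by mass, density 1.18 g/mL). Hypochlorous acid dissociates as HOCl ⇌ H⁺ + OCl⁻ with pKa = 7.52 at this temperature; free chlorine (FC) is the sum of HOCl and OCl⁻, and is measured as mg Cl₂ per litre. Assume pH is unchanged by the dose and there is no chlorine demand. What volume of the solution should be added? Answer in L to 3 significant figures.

5.51 L

[OCl⁻]/[HOCl] = 10^(pH − pKa) = 10^(7.56 − 7.52) = 1.096; fraction as HOCl = 1/(1 + 1.096) = 0.477.
Free chlorine required for 0.62 ppm HOCl: 0.62 / 0.477 = 1.3 ppm.
FC to add: 1.3 − 0.2 = 1.1 mg/L as Cl₂.
Cl₂ equivalent: 1.1 mg/L × 709,000 L = 779.8 g.
Product at 12.0% available Cl: 779.8 / 0.12 = 6498 g.
Volume: 6498 g ÷ 1.18 g/mL = 5507 mL.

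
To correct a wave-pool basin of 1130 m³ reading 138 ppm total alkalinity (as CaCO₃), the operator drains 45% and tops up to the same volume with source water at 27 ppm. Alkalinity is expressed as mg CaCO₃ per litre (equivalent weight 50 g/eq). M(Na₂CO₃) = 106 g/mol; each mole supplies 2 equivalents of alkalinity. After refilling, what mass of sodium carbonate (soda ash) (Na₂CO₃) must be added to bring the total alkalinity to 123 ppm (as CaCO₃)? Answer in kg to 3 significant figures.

41.9 kg

Volume: 1130 m³ = 1,130,000 L.
After draining 45% and refilling: 138 × 0.55 + 27 × 0.45 = 88.05 ppm.
Deficit to target: 123 − 88.05 = 34.95 mg/L.
As CaCO₃: 34.95 mg/L × 1,130,000 L = 39,490 g; ÷ 50 g/eq ÷ 2 = 394.9 mol Na₂CO₃.
Mass: 394.9 × 106 = 41,860 g.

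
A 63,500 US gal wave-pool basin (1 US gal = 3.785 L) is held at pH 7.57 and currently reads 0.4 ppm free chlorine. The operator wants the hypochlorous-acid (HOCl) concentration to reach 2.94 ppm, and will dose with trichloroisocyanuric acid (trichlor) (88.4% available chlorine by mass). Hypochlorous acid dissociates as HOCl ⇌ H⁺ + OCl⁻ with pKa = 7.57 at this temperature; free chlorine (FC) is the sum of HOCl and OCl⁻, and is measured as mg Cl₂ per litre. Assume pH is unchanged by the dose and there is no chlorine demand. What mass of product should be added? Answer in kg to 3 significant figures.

Volume: 63,500 US gal × 3.785 L/gal = 240,348 L.
[OCl⁻]/[HOCl] = 10^(pH − pKa) = 10^(7.57 − 7.57) = 1; fraction as HOCl = 1/(1 + 1) = 0.5.
Free chlorine required for 2.94 ppm HOCl: 2.94 / 0.5 = 5.88 ppm.
FC to add: 5.88 − 0.4 = 5.48 mg/L as Cl₂.
Cl₂ equivalent: 5.48 mg/L × 240,348 L = 1317 g.
Product at 88.4% available Cl: 1317 / 0.884 = 1490 g.

1.49 kg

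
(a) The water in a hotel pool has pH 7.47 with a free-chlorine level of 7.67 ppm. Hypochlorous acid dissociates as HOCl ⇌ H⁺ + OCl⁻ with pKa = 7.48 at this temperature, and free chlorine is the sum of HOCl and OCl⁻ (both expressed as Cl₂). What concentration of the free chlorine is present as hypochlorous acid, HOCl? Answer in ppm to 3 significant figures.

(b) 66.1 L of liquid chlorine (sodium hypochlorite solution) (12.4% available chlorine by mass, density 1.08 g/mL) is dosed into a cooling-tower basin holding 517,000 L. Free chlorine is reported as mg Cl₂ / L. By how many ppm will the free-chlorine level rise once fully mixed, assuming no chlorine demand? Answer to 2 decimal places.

(a) 3.88 ppm; (b) 17.12 ppm

(a) [OCl⁻]/[HOCl] = 10^(pH − pKa) = 10^(7.47 − 7.48) = 10^-0.01 = 0.9772.
(a) Fraction as HOCl = 1 / (1 + 0.9772) = 0.5058.
(a) HOCl = 0.5058 × 7.67 ppm = 3.879 ppm.

(b) Mass of solution: 66.1 L × 1000 mL/L × 1.08 g/mL = 71,390 g.
(b) Available chlorine delivered: 71,390 g × 0.124 = 8852 g as Cl₂.
(b) Concentration rise: 8852 g / 517,000 L = 17.12 mg/L = 17.12 ppm.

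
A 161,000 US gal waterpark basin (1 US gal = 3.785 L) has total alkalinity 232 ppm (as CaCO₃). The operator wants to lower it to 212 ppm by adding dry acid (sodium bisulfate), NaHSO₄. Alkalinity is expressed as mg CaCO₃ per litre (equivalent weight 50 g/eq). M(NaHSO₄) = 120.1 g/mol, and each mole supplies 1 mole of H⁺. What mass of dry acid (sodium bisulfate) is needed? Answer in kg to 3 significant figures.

29.3 kg

Volume: 161,000 US gal × 3.785 L/gal = 609,385 L.
Alkalinity to neutralize: (232 − 212) = 20 mg/L as CaCO₃ × 609,385 L = 12,190 g as CaCO₃.
Equivalents of H⁺ required: 12,190 ÷ 50 g/eq = 243.8 eq = 243.8 mol NaHSO₄.
Mass of NaHSO₄: 243.8 × 120.1 = 29,270 g.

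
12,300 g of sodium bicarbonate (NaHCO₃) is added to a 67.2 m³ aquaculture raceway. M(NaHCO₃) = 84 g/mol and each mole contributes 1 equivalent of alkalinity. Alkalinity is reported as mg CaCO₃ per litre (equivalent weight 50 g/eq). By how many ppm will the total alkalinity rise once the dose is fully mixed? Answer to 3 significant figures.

109 ppm

Volume: 67.2 m³ = 67,200 L.
Moles of NaHCO₃: 12,300 g ÷ 84 g/mol = 146.4 mol → 146.4 eq of alkalinity.
As CaCO₃: 146.4 eq × 50 g/eq = 7321 g.
Rise: 7321 g / 67,200 L × 1000 = 108.9 mg/L.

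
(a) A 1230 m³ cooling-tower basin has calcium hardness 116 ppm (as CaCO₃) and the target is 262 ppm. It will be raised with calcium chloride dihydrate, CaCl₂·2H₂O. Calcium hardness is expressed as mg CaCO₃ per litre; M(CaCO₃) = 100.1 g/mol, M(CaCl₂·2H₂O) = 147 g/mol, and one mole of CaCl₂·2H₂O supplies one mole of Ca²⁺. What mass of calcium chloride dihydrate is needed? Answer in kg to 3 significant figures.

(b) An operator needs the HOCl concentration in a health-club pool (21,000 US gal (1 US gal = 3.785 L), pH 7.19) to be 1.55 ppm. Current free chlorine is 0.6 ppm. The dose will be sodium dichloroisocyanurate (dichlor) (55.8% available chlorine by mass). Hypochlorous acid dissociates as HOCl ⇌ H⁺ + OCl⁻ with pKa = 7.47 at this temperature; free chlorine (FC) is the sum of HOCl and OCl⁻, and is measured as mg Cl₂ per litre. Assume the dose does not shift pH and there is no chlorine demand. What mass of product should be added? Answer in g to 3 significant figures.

(a) 264 kg; (b) 251 g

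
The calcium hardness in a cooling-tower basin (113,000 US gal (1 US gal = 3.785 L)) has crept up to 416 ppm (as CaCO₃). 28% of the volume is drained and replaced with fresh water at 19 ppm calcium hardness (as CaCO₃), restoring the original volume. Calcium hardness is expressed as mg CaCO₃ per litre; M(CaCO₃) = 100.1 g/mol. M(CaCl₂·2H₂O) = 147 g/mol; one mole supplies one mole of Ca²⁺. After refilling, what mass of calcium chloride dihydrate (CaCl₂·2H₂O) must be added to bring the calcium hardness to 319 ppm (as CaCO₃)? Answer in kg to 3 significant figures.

8.89 kg

Volume: 113,000 US gal × 3.785 L/gal = 427,705 L.
After draining 28% and refilling: 416 × 0.72 + 19 × 0.28 = 304.84 ppm.
Deficit to target: 319 − 304.84 = 14.16 mg/L.
As CaCO₃: 14.16 mg/L × 427,705 L = 6056 g; ÷ 100.1 = 60.5 mol Ca²⁺.
Mass: 60.5 × 147 = 8894 g.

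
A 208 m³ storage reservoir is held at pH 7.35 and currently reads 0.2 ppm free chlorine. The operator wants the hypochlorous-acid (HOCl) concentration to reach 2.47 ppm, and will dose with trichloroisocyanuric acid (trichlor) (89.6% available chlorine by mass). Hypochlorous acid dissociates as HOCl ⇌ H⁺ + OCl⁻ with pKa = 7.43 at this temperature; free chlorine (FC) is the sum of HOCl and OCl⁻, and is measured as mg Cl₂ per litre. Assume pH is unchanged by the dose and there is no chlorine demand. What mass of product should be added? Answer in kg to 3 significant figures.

1.00 kg

Volume: 208 m³ = 208,000 L.
[OCl⁻]/[HOCl] = 10^(pH − pKa) = 10^(7.35 − 7.43) = 0.8318; fraction as HOCl = 1/(1 + 0.8318) = 0.5459.
Free chlorine required for 2.47 ppm HOCl: 2.47 / 0.5459 = 4.524 ppm.
FC to add: 4.524 − 0.2 = 4.324 mg/L as Cl₂.
Cl₂ equivalent: 4.324 mg/L × 208,000 L = 899.5 g.
Product at 89.6% available Cl: 899.5 / 0.896 = 1004 g.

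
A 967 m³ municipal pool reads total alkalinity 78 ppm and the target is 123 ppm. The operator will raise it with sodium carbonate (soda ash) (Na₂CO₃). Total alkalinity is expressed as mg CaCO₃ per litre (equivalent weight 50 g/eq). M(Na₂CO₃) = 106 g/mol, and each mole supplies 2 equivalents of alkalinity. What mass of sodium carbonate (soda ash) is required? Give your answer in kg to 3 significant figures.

Volume: 967 m³ = 967,000 L.
Alkalinity to add: (123 − 78) = 45 mg/L as CaCO₃ × 967,000 L = 43,520 g as CaCO₃.
Equivalents: 43,520 g ÷ 50 g/eq = 870.3 eq.
Each mole of Na₂CO₃ supplies 2 eq, so 870.3 / 2 = 435.1 mol.
Mass: 435.1 mol × 106 g/mol = 46,130 g.

46.1 kg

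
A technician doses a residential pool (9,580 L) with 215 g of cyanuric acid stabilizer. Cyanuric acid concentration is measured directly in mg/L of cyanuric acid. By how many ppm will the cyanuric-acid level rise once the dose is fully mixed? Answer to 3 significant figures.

Rise: 215 g / 9,580 L × 1000 = 22.44 mg/L.

22.4 ppm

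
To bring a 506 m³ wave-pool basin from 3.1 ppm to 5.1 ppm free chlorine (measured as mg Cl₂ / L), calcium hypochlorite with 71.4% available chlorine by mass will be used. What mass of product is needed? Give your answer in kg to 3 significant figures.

1.42 kg

Volume: 506 m³ = 506,000 L.
Chlorine deficit: 5.1 − 3.1 = 2 ppm = 2 mg/L as Cl₂.
Cl₂ equivalent needed: 2 mg/L × 506,000 L = 1,012,000 mg = 1012 g.
Product at 71.4% available chlorine: 1012 / 0.714 = 1417 g.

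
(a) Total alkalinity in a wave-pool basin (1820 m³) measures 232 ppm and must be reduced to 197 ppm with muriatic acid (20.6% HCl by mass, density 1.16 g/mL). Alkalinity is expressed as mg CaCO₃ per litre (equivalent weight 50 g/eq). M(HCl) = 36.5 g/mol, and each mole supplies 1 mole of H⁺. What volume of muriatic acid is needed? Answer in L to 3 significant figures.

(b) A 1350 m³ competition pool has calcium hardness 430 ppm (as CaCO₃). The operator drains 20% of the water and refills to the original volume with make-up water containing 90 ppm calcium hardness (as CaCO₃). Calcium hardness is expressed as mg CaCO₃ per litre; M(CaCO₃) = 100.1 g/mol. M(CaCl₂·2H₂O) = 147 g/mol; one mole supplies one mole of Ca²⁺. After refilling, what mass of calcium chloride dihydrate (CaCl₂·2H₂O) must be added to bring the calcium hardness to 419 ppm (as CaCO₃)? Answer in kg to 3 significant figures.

(a) Volume: 1820 m³ = 1,820,000 L.
(a) Alkalinity to neutralize: (232 − 197) = 35 mg/L as CaCO₃ × 1,820,000 L = 63,700 g as CaCO₃.
(a) Equivalents of H⁺ required: 63,700 ÷ 50 g/eq = 1274 eq = 1274 mol HCl.
(a) Mass of HCl: 1274 × 36.5 = 46,500 g.
(a) Mass of 20.6% solution: 46,500 / 0.206 = 225,700 g.
(a) Volume: 225,700 g ÷ 1.16 g/mL = 194,600 mL.

(b) Volume: 1350 m³ = 1,350,000 L.
(b) After draining 20% and refilling: 430 × 0.80 + 90 × 0.20 = 362 ppm.
(b) Deficit to target: 419 − 362 = 57 mg/L.
(b) As CaCO₃: 57 mg/L × 1,350,000 L = 76,950 g; ÷ 100.1 = 768.7 mol Ca²⁺.
(b) Mass: 768.7 × 147 = 113,000 g.

(a) 195 L; (b) 113 kg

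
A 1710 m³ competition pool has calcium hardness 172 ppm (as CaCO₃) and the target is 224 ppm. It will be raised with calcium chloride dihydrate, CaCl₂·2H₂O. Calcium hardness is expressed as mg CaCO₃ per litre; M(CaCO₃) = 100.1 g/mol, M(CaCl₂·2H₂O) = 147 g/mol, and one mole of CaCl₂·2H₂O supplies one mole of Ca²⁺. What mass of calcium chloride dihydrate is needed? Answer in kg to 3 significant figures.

Volume: 1710 m³ = 1,710,000 L.
Hardness to add: (224 − 172) = 52 mg/L as CaCO₃ × 1,710,000 L = 88,920 g as CaCO₃.
Moles of Ca²⁺ (1 mol Ca²⁺ ≡ 1 mol CaCO₃): 88,920 / 100.1 g/mol = 888.3 mol.
Mass of CaCl₂·2H₂O: 888.3 × 147 = 130,600 g.

131 kg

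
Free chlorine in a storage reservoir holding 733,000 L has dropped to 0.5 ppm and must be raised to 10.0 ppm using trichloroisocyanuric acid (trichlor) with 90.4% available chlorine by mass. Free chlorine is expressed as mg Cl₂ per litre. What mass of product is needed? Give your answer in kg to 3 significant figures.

Chlorine deficit: 10.0 − 0.5 = 9.5 ppm = 9.5 mg/L as Cl₂.
Cl₂ equivalent needed: 9.5 mg/L × 733,000 L = 6,964,000 mg = 6964 g.
Product at 90.4% available chlorine: 6964 / 0.904 = 7703 g.

7.70 kg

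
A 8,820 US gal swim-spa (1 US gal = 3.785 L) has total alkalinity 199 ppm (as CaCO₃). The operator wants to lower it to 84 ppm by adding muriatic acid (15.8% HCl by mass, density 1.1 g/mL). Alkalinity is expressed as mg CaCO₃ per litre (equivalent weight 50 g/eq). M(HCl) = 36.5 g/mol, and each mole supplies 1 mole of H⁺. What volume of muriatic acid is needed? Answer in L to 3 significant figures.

16.1 L

Volume: 8,820 US gal × 3.785 L/gal = 33,384 L.
Alkalinity to neutralize: (199 − 84) = 115 mg/L as CaCO₃ × 33,384 L = 3839 g as CaCO₃.
Equivalents of H⁺ required: 3839 ÷ 50 g/eq = 76.78 eq = 76.78 mol HCl.
Mass of HCl: 76.78 × 36.5 = 2803 g.
Mass of 15.8% solution: 2803 / 0.158 = 17,740 g.
Volume: 17,740 g ÷ 1.1 g/mL = 16,130 mL.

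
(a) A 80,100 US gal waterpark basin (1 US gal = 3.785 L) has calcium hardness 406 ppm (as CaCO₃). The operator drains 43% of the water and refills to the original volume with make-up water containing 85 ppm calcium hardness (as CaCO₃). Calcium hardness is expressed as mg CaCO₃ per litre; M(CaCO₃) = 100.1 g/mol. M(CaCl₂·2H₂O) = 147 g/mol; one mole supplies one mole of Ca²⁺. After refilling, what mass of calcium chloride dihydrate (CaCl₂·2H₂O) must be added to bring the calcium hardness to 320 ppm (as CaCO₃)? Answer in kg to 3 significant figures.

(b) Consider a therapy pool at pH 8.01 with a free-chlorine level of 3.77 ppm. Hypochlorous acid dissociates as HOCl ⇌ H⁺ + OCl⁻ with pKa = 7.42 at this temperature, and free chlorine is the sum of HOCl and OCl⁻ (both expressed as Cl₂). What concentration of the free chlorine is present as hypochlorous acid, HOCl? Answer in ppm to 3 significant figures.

(a) 23.2 kg; (b) 0.771 ppm

(a) Volume: 80,100 US gal × 3.785 L/gal = 303,178 L.
(a) After draining 43% and refilling: 406 × 0.57 + 85 × 0.43 = 267.97 ppm.
(a) Deficit to target: 320 − 267.97 = 52.03 mg/L.
(a) As CaCO₃: 52.03 mg/L × 303,178 L = 15,770 g; ÷ 100.1 = 157.6 mol Ca²⁺.
(a) Mass: 157.6 × 147 = 23,170 g.

(b) [OCl⁻]/[HOCl] = 10^(pH − pKa) = 10^(8.01 − 7.42) = 10^0.59 = 3.89.
(b) Fraction as HOCl = 1 / (1 + 3.89) = 0.2045.
(b) HOCl = 0.2045 × 3.77 ppm = 0.7709 ppm.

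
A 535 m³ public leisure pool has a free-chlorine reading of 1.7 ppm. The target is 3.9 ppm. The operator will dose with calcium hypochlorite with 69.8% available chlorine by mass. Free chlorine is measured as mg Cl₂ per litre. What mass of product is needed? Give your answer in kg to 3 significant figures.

Volume: 535 m³ = 535,000 L.
Chlorine deficit: 3.9 − 1.7 = 2.2 ppm = 2.2 mg/L as Cl₂.
Cl₂ equivalent needed: 2.2 mg/L × 535,000 L = 1,177,000 mg = 1177 g.
Product at 69.8% available chlorine: 1177 / 0.698 = 1686 g.

1.69 kg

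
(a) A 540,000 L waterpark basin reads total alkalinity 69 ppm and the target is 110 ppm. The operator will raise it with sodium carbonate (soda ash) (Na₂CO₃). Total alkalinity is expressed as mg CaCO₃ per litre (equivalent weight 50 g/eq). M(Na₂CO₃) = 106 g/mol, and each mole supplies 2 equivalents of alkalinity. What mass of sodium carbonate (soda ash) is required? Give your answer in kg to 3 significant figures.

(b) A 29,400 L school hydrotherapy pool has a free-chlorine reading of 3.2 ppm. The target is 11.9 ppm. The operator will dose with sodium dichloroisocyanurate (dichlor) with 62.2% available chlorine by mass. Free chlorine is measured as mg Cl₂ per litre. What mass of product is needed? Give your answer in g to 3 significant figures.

(a) Alkalinity to add: (110 − 69) = 41 mg/L as CaCO₃ × 540,000 L = 22,140 g as CaCO₃.
(a) Equivalents: 22,140 g ÷ 50 g/eq = 442.8 eq.
(a) Each mole of Na₂CO₃ supplies 2 eq, so 442.8 / 2 = 221.4 mol.
(a) Mass: 221.4 mol × 106 g/mol = 23,470 g.

(b) Chlorine deficit: 11.9 − 3.2 = 8.7 ppm = 8.7 mg/L as Cl₂.
(b) Cl₂ equivalent needed: 8.7 mg/L × 29,400 L = 255,800 mg = 255.8 g.
(b) Product at 62.2% available chlorine: 255.8 / 0.622 = 411.2 g.

(a) 23.5 kg; (b) 411 g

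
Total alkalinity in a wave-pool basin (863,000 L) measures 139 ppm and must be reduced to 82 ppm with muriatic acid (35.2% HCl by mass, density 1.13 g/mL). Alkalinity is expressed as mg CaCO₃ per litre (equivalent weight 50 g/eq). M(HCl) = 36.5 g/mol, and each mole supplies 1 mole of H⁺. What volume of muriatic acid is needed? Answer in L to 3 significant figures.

90.3 L

Alkalinity to neutralize: (139 − 82) = 57 mg/L as CaCO₃ × 863,000 L = 49,190 g as CaCO₃.
Equivalents of H⁺ required: 49,190 ÷ 50 g/eq = 983.8 eq = 983.8 mol HCl.
Mass of HCl: 983.8 × 36.5 = 35,910 g.
Mass of 35.2% solution: 35,910 / 0.352 = 102,000 g.
Volume: 102,000 g ÷ 1.13 g/mL = 90,280 mL.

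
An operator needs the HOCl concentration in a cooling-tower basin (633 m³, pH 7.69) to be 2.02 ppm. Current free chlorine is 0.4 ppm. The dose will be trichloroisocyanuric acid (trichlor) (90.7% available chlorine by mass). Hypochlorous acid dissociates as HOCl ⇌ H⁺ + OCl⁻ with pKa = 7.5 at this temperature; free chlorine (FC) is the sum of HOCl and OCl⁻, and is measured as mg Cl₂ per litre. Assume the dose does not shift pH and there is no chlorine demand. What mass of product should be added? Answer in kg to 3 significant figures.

3.31 kg

Volume: 633 m³ = 633,000 L.
[OCl⁻]/[HOCl] = 10^(pH − pKa) = 10^(7.69 − 7.5) = 1.549; fraction as HOCl = 1/(1 + 1.549) = 0.3923.
Free chlorine required for 2.02 ppm HOCl: 2.02 / 0.3923 = 5.149 ppm.
FC to add: 5.149 − 0.4 = 4.749 mg/L as Cl₂.
Cl₂ equivalent: 4.749 mg/L × 633,000 L = 3006 g.
Product at 90.7% available Cl: 3006 / 0.907 = 3314 g.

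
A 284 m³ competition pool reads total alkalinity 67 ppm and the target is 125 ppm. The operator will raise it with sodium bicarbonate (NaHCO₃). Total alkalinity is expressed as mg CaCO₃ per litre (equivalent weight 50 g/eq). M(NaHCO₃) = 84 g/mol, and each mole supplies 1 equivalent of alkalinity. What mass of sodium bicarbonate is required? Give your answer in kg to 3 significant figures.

27.7 kg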